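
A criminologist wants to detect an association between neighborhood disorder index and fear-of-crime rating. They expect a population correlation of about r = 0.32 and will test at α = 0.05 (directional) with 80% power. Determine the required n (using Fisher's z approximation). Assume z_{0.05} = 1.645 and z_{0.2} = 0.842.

Fisher's z: C = ½·ln((1+r)/(1−r)) = ½·ln(1.9412) = 0.3316.
n = ((z_{α} + z_β)/C)² + 3.
(1.645 + 0.842) / 0.3316 = 2.487 / 0.3316 = 7.500.
n = 7.500² + 3 = 56.25 + 3 = 59.2.
Round up.

n = 60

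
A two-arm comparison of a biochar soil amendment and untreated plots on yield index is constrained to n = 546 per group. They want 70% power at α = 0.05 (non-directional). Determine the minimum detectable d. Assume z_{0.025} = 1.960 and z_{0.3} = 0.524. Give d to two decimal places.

d_min ≈ 0.15

For two independent groups of n = 546 each: d_min = (z_{α/2} + z_β)·√(2/n).
z-sum = 1.960 + 0.524 = 2.484.
d_min = 2.484 × √(2/546) = 2.484 × 0.0605 = 0.150.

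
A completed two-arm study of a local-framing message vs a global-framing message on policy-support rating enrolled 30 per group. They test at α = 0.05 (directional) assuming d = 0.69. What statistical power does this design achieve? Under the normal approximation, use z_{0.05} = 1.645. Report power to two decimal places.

For two equal groups, power = Φ(d·√(n/2) − z_{α}).
d·√(n/2) = 0.69 × √(30/2) = 0.69 × 3.873 = 2.672.
z_β = 2.672 − 1.645 = 1.027.
Power = Φ(1.027) = 0.848.

power ≈ 0.85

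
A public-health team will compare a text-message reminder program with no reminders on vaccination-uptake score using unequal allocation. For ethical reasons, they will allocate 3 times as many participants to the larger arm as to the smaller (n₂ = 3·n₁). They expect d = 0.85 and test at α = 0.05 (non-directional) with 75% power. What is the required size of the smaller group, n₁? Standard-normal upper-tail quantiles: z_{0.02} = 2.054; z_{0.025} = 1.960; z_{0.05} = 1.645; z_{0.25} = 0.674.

n₁ = 13

With allocation ratio k = n₂/n₁ = 3, Var(x̄₁−x̄₂) = σ²(1/n₁ + 1/(k·n₁)) = σ²·(k+1)/(k·n₁).
So n₁ = (1 + 1/k)·((z_{α/2} + z_β)/d)² = 1.333 × (2.634/0.85)².
n₁ = 1.333 × 9.60 = 12.8.
Round up: n₁ = 13, giving n₂ = 3 × 13 = 39.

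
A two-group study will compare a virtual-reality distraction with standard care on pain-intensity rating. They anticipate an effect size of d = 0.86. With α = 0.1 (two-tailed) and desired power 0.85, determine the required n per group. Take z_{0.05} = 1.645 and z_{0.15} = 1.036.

n = 20 per group

For two independent groups with equal n: n = 2·((z_{α/2} + z_β) / d)².
z_{α/2} + z_β = 1.645 + 1.036 = 2.681.
n = 2 × (2.681 / 0.86)² = 2 × 3.117² = 2 × 9.72 = 19.4.
Round up to the next whole participant.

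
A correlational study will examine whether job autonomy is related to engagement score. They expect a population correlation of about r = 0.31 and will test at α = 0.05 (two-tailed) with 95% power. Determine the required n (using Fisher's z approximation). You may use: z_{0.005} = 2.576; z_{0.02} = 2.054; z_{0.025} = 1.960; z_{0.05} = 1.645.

n = 130

Fisher's z: C = ½·ln((1+r)/(1−r)) = ½·ln(1.8986) = 0.3205.
n = ((z_{α/2} + z_β)/C)² + 3.
(1.960 + 1.645) / 0.3205 = 3.605 / 0.3205 = 11.248.
n = 11.248² + 3 = 126.52 + 3 = 129.5.
Round up.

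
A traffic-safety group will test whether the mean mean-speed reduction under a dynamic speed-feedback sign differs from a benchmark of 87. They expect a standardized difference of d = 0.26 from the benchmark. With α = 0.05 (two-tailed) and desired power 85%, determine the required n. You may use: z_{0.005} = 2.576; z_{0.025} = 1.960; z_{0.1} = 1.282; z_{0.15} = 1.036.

For a one-sample test: n = ((z_{α/2} + z_β) / d)².
z_{α/2} + z_β = 1.960 + 1.036 = 2.996.
n = (2.996 / 0.26)² = 11.523² = 132.78.
Round up.

n = 133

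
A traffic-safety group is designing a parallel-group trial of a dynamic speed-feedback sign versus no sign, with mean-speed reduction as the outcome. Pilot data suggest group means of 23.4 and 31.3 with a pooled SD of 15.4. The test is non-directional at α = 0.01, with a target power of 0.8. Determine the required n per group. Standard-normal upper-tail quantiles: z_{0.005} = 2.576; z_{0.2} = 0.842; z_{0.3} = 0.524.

Cohen's d = |M₁ − M₂| / SD_pooled = |23.4 − 31.3| / 15.4 = 7.9 / 15.4 = 0.513.
For two independent groups with equal n: n = 2·((z_{α/2} + z_β) / d)².
z_{α/2} + z_β = 2.576 + 0.842 = 3.418.
n = 2 × (3.418 / 0.513)² = 2 × 6.663² = 2 × 44.39 = 88.8.
Round up to the next whole participant.

n = 89 per group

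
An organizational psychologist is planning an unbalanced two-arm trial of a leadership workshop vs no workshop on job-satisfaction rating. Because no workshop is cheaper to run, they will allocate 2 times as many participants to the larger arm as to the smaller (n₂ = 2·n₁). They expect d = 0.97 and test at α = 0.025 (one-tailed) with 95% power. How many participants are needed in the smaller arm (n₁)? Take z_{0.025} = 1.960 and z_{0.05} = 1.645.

n₁ = 21

With allocation ratio k = n₂/n₁ = 2, Var(x̄₁−x̄₂) = σ²(1/n₁ + 1/(k·n₁)) = σ²·(k+1)/(k·n₁).
So n₁ = (1 + 1/k)·((z_{α} + z_β)/d)² = 1.500 × (3.605/0.97)².
n₁ = 1.500 × 13.81 = 20.7.
Round up: n₁ = 21, giving n₂ = 2 × 21 = 42.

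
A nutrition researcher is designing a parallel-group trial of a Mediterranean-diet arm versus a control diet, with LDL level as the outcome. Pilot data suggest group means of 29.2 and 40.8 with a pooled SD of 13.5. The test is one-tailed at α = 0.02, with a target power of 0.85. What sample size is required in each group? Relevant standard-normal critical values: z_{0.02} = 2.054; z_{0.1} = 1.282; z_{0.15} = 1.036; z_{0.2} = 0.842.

Cohen's d = |M₁ − M₂| / SD_pooled = |29.2 − 40.8| / 13.5 = 11.6 / 13.5 = 0.859.
For two independent groups with equal n: n = 2·((z_{α} + z_β) / d)².
z_{α} + z_β = 2.054 + 1.036 = 3.090.
n = 2 × (3.090 / 0.859)² = 2 × 3.597² = 2 × 12.94 = 25.9.
Round up to the next whole participant.

n = 26 per group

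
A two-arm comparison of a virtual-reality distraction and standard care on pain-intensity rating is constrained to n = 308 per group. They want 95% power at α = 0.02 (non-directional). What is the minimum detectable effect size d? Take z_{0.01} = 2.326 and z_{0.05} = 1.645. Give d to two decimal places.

d_min ≈ 0.32

For two independent groups of n = 308 each: d_min = (z_{α/2} + z_β)·√(2/n).
z-sum = 2.326 + 1.645 = 3.971.
d_min = 3.971 × √(2/308) = 3.971 × 0.0806 = 0.320.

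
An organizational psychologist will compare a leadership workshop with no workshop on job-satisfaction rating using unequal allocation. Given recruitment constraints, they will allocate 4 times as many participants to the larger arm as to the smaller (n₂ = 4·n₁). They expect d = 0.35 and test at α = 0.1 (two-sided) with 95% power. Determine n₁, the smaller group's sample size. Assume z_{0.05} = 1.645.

With allocation ratio k = n₂/n₁ = 4, Var(x̄₁−x̄₂) = σ²(1/n₁ + 1/(k·n₁)) = σ²·(k+1)/(k·n₁).
So n₁ = (1 + 1/k)·((z_{α/2} + z_β)/d)² = 1.250 × (3.290/0.35)².
n₁ = 1.250 × 88.36 = 110.5.
Round up: n₁ = 111, giving n₂ = 4 × 111 = 444.

n₁ = 111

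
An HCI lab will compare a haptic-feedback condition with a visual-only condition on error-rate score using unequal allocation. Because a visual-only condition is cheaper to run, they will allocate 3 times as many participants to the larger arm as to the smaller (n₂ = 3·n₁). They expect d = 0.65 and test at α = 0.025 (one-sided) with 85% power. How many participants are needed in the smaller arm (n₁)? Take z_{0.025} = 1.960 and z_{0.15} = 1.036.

With allocation ratio k = n₂/n₁ = 3, Var(x̄₁−x̄₂) = σ²(1/n₁ + 1/(k·n₁)) = σ²·(k+1)/(k·n₁).
So n₁ = (1 + 1/k)·((z_{α} + z_β)/d)² = 1.333 × (2.996/0.65)².
n₁ = 1.333 × 21.25 = 28.3.
Round up: n₁ = 29, giving n₂ = 3 × 29 = 87.

n₁ = 29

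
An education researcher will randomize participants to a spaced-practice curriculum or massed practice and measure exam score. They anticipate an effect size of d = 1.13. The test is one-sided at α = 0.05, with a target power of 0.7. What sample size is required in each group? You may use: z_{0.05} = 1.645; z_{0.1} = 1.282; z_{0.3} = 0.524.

For two independent groups with equal n: n = 2·((z_{α} + z_β) / d)².
z_{α} + z_β = 1.645 + 0.524 = 2.169.
n = 2 × (2.169 / 1.13)² = 2 × 1.919² = 2 × 3.68 = 7.4.
Round up to the next whole participant.

n = 8 per group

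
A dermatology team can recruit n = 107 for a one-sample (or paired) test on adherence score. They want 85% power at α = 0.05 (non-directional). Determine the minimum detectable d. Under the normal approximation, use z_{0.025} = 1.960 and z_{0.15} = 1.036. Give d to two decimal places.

d_min ≈ 0.29

For a single sample (or paired design) of n = 107: d_min = (z_{α/2} + z_β)/√n.
z-sum = 1.960 + 1.036 = 2.996.
d_min = 2.996 / √107 = 2.996 / 10.344 = 0.290.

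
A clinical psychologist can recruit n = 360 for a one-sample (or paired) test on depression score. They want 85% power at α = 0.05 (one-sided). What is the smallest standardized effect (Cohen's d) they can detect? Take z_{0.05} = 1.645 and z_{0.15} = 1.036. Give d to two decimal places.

d_min ≈ 0.14

For a single sample (or paired design) of n = 360: d_min = (z_{α} + z_β)/√n.
z-sum = 1.645 + 1.036 = 2.681.
d_min = 2.681 / √360 = 2.681 / 18.974 = 0.141.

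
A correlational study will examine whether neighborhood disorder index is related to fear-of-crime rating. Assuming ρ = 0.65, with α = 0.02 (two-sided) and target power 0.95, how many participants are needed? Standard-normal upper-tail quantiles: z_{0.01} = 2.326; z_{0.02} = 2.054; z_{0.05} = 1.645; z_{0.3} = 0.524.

n = 30

Fisher's z: C = ½·ln((1+r)/(1−r)) = ½·ln(4.7143) = 0.7753.
n = ((z_{α/2} + z_β)/C)² + 3.
(2.326 + 1.645) / 0.7753 = 3.971 / 0.7753 = 5.122.
n = 5.122² + 3 = 26.23 + 3 = 29.2.
Round up.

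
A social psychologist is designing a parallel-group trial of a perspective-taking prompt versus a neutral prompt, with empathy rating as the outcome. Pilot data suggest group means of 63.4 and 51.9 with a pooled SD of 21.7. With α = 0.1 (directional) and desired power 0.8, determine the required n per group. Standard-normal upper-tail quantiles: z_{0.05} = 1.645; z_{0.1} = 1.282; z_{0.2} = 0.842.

n = 33 per group

Cohen's d = |M₁ − M₂| / SD_pooled = |63.4 − 51.9| / 21.7 = 11.5 / 21.7 = 0.530.
For two independent groups with equal n: n = 2·((z_{α} + z_β) / d)².
z_{α} + z_β = 1.282 + 0.842 = 2.124.
n = 2 × (2.124 / 0.530)² = 2 × 4.008² = 2 × 16.06 = 32.1.
Round up to the next whole participant.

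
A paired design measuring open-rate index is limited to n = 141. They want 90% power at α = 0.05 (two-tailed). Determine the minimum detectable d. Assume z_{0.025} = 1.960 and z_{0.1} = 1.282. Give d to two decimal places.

d_min ≈ 0.27

For a single sample (or paired design) of n = 141: d_min = (z_{α/2} + z_β)/√n.
z-sum = 1.960 + 1.282 = 3.242.
d_min = 3.242 / √141 = 3.242 / 11.874 = 0.273.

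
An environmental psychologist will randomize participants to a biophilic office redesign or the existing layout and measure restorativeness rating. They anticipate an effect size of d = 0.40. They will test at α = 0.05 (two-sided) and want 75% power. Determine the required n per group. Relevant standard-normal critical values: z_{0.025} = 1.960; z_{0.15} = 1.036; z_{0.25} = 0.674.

n = 87 per group

For two independent groups with equal n: n = 2·((z_{α/2} + z_β) / d)².
z_{α/2} + z_β = 1.960 + 0.674 = 2.634.
n = 2 × (2.634 / 0.40)² = 2 × 6.585² = 2 × 43.36 = 86.7.
Round up to the next whole participant.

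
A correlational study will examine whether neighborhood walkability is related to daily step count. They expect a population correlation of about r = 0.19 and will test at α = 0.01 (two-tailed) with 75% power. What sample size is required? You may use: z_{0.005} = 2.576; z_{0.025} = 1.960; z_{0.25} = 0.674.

Fisher's z: C = ½·ln((1+r)/(1−r)) = ½·ln(1.4691) = 0.1923.
n = ((z_{α/2} + z_β)/C)² + 3.
(2.576 + 0.674) / 0.1923 = 3.250 / 0.1923 = 16.901.
n = 16.901² + 3 = 285.63 + 3 = 288.6.
Round up.

n = 289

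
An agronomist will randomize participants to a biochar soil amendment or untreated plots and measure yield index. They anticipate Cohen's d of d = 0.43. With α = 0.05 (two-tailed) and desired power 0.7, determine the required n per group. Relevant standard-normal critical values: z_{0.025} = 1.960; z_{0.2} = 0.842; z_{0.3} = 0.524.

n = 67 per group

For two independent groups with equal n: n = 2·((z_{α/2} + z_β) / d)².
z_{α/2} + z_β = 1.960 + 0.524 = 2.484.
n = 2 × (2.484 / 0.43)² = 2 × 5.777² = 2 × 33.37 = 66.7.
Round up to the next whole participant.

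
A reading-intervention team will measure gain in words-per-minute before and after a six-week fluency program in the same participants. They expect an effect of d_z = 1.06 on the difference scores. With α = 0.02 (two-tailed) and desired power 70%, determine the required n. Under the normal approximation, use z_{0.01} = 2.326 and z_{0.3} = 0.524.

For a paired (one-sample on differences) test: n = ((z_{α/2} + z_β) / d)².
z_{α/2} + z_β = 2.326 + 0.524 = 2.850.
n = (2.850 / 1.06)² = 2.689² = 7.23.
Round up.

n = 8 pairs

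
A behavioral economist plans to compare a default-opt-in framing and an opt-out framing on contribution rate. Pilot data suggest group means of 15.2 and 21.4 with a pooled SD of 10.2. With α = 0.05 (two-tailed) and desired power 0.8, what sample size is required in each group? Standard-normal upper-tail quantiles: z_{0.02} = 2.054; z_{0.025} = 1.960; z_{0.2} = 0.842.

Cohen's d = |M₁ − M₂| / SD_pooled = |15.2 − 21.4| / 10.2 = 6.2 / 10.2 = 0.608.
For two independent groups with equal n: n = 2·((z_{α/2} + z_β) / d)².
z_{α/2} + z_β = 1.960 + 0.842 = 2.802.
n = 2 × (2.802 / 0.608)² = 2 × 4.609² = 2 × 21.24 = 42.5.
Round up to the next whole participant.

n = 43 per group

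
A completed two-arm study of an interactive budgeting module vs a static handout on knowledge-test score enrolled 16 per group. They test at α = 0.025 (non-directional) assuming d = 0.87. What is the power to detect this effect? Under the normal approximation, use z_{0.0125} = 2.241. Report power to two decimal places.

power ≈ 0.59

For two equal groups, power = Φ(d·√(n/2) − z_{α/2}).
d·√(n/2) = 0.87 × √(16/2) = 0.87 × 2.828 = 2.461.
z_β = 2.461 − 2.241 = 0.220.
Power = Φ(0.220) = 0.587.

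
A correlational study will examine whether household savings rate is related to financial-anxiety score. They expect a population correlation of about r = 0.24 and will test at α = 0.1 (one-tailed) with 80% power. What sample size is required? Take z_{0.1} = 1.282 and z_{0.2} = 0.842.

Fisher's z: C = ½·ln((1+r)/(1−r)) = ½·ln(1.6316) = 0.2448.
n = ((z_{α} + z_β)/C)² + 3.
(1.282 + 0.842) / 0.2448 = 2.124 / 0.2448 = 8.676.
n = 8.676² + 3 = 75.28 + 3 = 78.3.
Round up.

n = 79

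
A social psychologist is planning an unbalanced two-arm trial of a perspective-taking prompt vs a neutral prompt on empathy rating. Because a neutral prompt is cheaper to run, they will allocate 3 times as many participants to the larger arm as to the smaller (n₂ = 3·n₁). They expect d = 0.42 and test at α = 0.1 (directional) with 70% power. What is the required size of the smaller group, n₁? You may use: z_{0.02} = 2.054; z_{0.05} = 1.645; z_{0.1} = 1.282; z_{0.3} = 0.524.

n₁ = 25

With allocation ratio k = n₂/n₁ = 3, Var(x̄₁−x̄₂) = σ²(1/n₁ + 1/(k·n₁)) = σ²·(k+1)/(k·n₁).
So n₁ = (1 + 1/k)·((z_{α} + z_β)/d)² = 1.333 × (1.806/0.42)².
n₁ = 1.333 × 18.49 = 24.7.
Round up: n₁ = 25, giving n₂ = 3 × 25 = 75.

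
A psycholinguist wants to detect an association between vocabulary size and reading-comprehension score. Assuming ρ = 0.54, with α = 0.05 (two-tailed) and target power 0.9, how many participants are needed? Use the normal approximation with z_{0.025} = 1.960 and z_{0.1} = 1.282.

Fisher's z: C = ½·ln((1+r)/(1−r)) = ½·ln(3.3478) = 0.6042.
n = ((z_{α/2} + z_β)/C)² + 3.
(1.960 + 1.282) / 0.6042 = 3.242 / 0.6042 = 5.366.
n = 5.366² + 3 = 28.79 + 3 = 31.8.
Round up.

n = 32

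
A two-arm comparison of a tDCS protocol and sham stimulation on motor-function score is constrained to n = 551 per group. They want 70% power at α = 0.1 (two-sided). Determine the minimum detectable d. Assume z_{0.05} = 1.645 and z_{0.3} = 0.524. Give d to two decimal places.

For two independent groups of n = 551 each: d_min = (z_{α/2} + z_β)·√(2/n).
z-sum = 1.645 + 0.524 = 2.169.
d_min = 2.169 × √(2/551) = 2.169 × 0.0602 = 0.131.

d_min ≈ 0.13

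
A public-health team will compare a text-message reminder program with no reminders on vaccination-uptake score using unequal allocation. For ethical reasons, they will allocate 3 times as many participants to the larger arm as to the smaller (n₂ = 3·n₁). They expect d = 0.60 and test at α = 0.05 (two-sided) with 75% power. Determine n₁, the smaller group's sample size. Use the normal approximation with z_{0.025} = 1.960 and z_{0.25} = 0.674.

With allocation ratio k = n₂/n₁ = 3, Var(x̄₁−x̄₂) = σ²(1/n₁ + 1/(k·n₁)) = σ²·(k+1)/(k·n₁).
So n₁ = (1 + 1/k)·((z_{α/2} + z_β)/d)² = 1.333 × (2.634/0.60)².
n₁ = 1.333 × 19.27 = 25.7.
Round up: n₁ = 26, giving n₂ = 3 × 26 = 78.

n₁ = 26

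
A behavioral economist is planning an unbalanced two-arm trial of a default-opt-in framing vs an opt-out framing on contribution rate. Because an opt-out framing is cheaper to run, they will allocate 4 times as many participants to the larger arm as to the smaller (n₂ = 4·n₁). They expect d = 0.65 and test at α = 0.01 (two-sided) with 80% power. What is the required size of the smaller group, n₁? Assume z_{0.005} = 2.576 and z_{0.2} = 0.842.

With allocation ratio k = n₂/n₁ = 4, Var(x̄₁−x̄₂) = σ²(1/n₁ + 1/(k·n₁)) = σ²·(k+1)/(k·n₁).
So n₁ = (1 + 1/k)·((z_{α/2} + z_β)/d)² = 1.250 × (3.418/0.65)².
n₁ = 1.250 × 27.65 = 34.6.
Round up: n₁ = 35, giving n₂ = 4 × 35 = 140.

n₁ = 35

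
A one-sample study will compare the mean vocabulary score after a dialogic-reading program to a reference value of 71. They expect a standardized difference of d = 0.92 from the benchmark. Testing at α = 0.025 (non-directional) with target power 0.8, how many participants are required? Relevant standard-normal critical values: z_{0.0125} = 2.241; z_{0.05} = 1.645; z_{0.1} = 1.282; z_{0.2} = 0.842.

n = 12

For a one-sample test: n = ((z_{α/2} + z_β) / d)².
z_{α/2} + z_β = 2.241 + 0.842 = 3.083.
n = (3.083 / 0.92)² = 3.351² = 11.23.
Round up.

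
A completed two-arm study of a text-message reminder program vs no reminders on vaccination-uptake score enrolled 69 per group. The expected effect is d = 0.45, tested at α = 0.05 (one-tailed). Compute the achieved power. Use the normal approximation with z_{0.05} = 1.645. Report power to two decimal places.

For two equal groups, power = Φ(d·√(n/2) − z_{α}).
d·√(n/2) = 0.45 × √(69/2) = 0.45 × 5.874 = 2.643.
z_β = 2.643 − 1.645 = 0.998.
Power = Φ(0.998) = 0.841.

power ≈ 0.84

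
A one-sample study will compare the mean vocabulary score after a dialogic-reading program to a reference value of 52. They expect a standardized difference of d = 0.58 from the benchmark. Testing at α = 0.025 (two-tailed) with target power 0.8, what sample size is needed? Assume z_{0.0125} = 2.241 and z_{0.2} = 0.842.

For a one-sample test: n = ((z_{α/2} + z_β) / d)².
z_{α/2} + z_β = 2.241 + 0.842 = 3.083.
n = (3.083 / 0.58)² = 5.316² = 28.25.
Round up.

n = 29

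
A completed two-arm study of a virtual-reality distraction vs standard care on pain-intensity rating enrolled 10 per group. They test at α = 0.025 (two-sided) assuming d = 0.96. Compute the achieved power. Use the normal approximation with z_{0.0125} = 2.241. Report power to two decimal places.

power ≈ 0.46

For two equal groups, power = Φ(d·√(n/2) − z_{α/2}).
d·√(n/2) = 0.96 × √(10/2) = 0.96 × 2.236 = 2.147.
z_β = 2.147 − 2.241 = -0.094.
Power = Φ(-0.094) = 0.462.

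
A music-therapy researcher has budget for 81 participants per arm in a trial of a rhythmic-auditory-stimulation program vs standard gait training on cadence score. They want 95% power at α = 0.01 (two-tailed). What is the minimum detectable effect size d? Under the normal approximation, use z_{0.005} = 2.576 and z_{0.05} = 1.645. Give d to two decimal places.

For two independent groups of n = 81 each: d_min = (z_{α/2} + z_β)·√(2/n).
z-sum = 2.576 + 1.645 = 4.221.
d_min = 4.221 × √(2/81) = 4.221 × 0.1571 = 0.663.

d_min ≈ 0.66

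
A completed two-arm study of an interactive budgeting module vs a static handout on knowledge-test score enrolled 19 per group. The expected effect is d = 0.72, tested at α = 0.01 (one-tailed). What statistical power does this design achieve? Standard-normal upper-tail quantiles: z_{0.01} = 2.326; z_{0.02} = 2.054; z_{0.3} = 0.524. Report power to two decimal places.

For two equal groups, power = Φ(d·√(n/2) − z_{α}).
d·√(n/2) = 0.72 × √(19/2) = 0.72 × 3.082 = 2.219.
z_β = 2.219 − 2.326 = -0.107.
Power = Φ(-0.107) = 0.457.

power ≈ 0.46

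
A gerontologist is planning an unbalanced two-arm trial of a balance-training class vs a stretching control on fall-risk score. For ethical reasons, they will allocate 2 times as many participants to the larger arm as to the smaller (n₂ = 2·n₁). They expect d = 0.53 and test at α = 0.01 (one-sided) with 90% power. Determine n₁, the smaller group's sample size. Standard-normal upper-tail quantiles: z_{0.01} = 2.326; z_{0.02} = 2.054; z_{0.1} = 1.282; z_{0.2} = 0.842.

With allocation ratio k = n₂/n₁ = 2, Var(x̄₁−x̄₂) = σ²(1/n₁ + 1/(k·n₁)) = σ²·(k+1)/(k·n₁).
So n₁ = (1 + 1/k)·((z_{α} + z_β)/d)² = 1.500 × (3.608/0.53)².
n₁ = 1.500 × 46.34 = 69.5.
Round up: n₁ = 70, giving n₂ = 2 × 70 = 140.

n₁ = 70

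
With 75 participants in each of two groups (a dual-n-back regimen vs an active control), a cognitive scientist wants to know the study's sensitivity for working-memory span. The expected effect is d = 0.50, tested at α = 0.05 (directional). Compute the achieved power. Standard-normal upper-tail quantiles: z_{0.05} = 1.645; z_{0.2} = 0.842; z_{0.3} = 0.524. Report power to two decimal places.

For two equal groups, power = Φ(d·√(n/2) − z_{α}).
d·√(n/2) = 0.50 × √(75/2) = 0.50 × 6.124 = 3.062.
z_β = 3.062 − 1.645 = 1.417.
Power = Φ(1.417) = 0.922.

power ≈ 0.92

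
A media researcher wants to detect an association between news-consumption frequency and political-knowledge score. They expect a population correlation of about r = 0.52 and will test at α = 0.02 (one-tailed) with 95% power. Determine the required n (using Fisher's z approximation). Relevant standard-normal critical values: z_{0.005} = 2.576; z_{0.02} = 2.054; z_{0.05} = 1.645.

n = 45

Fisher's z: C = ½·ln((1+r)/(1−r)) = ½·ln(3.1667) = 0.5763.
n = ((z_{α} + z_β)/C)² + 3.
(2.054 + 1.645) / 0.5763 = 3.699 / 0.5763 = 6.419.
n = 6.419² + 3 = 41.20 + 3 = 44.2.
Round up.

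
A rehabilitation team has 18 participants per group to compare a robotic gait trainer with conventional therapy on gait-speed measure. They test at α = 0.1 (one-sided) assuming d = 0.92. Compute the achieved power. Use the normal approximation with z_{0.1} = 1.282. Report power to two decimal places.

For two equal groups, power = Φ(d·√(n/2) − z_{α}).
d·√(n/2) = 0.92 × √(18/2) = 0.92 × 3.000 = 2.760.
z_β = 2.760 − 1.282 = 1.478.
Power = Φ(1.478) = 0.930.

power ≈ 0.93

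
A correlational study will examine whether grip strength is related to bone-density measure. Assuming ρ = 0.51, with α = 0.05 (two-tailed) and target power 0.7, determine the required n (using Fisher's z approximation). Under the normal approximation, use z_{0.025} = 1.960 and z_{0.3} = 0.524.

Fisher's z: C = ½·ln((1+r)/(1−r)) = ½·ln(3.0816) = 0.5627.
n = ((z_{α/2} + z_β)/C)² + 3.
(1.960 + 0.524) / 0.5627 = 2.484 / 0.5627 = 4.414.
n = 4.414² + 3 = 19.49 + 3 = 22.5.
Round up.

n = 23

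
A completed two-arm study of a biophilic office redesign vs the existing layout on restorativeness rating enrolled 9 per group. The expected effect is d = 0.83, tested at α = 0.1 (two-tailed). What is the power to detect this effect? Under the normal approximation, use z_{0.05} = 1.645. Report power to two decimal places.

power ≈ 0.55

For two equal groups, power = Φ(d·√(n/2) − z_{α/2}).
d·√(n/2) = 0.83 × √(9/2) = 0.83 × 2.121 = 1.761.
z_β = 1.761 − 1.645 = 0.116.
Power = Φ(0.116) = 0.546.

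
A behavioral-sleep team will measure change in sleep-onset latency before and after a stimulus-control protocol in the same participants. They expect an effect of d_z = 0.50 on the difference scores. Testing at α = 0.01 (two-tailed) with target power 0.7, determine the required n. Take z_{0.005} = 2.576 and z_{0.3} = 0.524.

n = 39 pairs

For a paired (one-sample on differences) test: n = ((z_{α/2} + z_β) / d)².
z_{α/2} + z_β = 2.576 + 0.524 = 3.100.
n = (3.100 / 0.50)² = 6.200² = 38.44.
Round up.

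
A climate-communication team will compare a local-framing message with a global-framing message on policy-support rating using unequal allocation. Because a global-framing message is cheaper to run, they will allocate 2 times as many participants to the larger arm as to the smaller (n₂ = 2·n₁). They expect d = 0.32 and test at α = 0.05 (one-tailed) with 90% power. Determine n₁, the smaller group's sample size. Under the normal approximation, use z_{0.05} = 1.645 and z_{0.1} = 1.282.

n₁ = 126

With allocation ratio k = n₂/n₁ = 2, Var(x̄₁−x̄₂) = σ²(1/n₁ + 1/(k·n₁)) = σ²·(k+1)/(k·n₁).
So n₁ = (1 + 1/k)·((z_{α} + z_β)/d)² = 1.500 × (2.927/0.32)².
n₁ = 1.500 × 83.67 = 125.5.
Round up: n₁ = 126, giving n₂ = 2 × 126 = 252.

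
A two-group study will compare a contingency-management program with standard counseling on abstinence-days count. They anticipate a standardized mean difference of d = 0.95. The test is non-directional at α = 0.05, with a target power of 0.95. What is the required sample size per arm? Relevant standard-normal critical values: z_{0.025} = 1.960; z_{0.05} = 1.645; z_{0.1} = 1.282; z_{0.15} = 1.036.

For two independent groups with equal n: n = 2·((z_{α/2} + z_β) / d)².
z_{α/2} + z_β = 1.960 + 1.645 = 3.605.
n = 2 × (3.605 / 0.95)² = 2 × 3.795² = 2 × 14.40 = 28.8.
Round up to the next whole participant.

n = 29 per group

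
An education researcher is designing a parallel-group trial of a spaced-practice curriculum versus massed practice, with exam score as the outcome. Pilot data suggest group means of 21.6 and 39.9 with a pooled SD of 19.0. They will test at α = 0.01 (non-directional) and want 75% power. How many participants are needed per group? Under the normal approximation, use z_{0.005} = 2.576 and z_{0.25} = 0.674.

Cohen's d = |M₁ − M₂| / SD_pooled = |21.6 − 39.9| / 19.0 = 18.3 / 19.0 = 0.963.
For two independent groups with equal n: n = 2·((z_{α/2} + z_β) / d)².
z_{α/2} + z_β = 2.576 + 0.674 = 3.250.
n = 2 × (3.250 / 0.963)² = 2 × 3.375² = 2 × 11.39 = 22.8.
Round up to the next whole participant.

n = 23 per group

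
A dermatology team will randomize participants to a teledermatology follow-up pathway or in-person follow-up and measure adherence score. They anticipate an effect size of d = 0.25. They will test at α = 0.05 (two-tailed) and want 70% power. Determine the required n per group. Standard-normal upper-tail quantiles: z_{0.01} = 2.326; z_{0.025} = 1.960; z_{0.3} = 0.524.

For two independent groups with equal n: n = 2·((z_{α/2} + z_β) / d)².
z_{α/2} + z_β = 1.960 + 0.524 = 2.484.
n = 2 × (2.484 / 0.25)² = 2 × 9.936² = 2 × 98.72 = 197.4.
Round up to the next whole participant.

n = 198 per group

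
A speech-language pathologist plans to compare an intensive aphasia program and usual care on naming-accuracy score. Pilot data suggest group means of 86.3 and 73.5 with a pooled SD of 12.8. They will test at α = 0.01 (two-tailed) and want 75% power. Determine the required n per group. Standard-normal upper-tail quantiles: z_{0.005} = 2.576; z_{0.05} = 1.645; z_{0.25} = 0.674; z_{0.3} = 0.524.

n = 22 per group

Cohen's d = |M₁ − M₂| / SD_pooled = |86.3 − 73.5| / 12.8 = 12.8 / 12.8 = 1.000.
For two independent groups with equal n: n = 2·((z_{α/2} + z_β) / d)².
z_{α/2} + z_β = 2.576 + 0.674 = 3.250.
n = 2 × (3.250 / 1.000)² = 2 × 3.250² = 2 × 10.56 = 21.1.
Round up to the next whole participant.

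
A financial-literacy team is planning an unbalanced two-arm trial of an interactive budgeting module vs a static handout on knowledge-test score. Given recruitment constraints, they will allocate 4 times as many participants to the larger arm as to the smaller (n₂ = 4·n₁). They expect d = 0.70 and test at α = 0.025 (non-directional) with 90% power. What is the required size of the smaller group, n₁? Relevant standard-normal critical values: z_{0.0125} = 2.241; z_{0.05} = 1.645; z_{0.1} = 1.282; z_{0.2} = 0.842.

n₁ = 32

With allocation ratio k = n₂/n₁ = 4, Var(x̄₁−x̄₂) = σ²(1/n₁ + 1/(k·n₁)) = σ²·(k+1)/(k·n₁).
So n₁ = (1 + 1/k)·((z_{α/2} + z_β)/d)² = 1.250 × (3.523/0.70)².
n₁ = 1.250 × 25.33 = 31.7.
Round up: n₁ = 32, giving n₂ = 4 × 32 = 128.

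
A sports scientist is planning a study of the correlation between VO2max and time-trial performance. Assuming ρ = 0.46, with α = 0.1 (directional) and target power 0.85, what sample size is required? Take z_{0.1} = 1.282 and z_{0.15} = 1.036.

n = 25

Fisher's z: C = ½·ln((1+r)/(1−r)) = ½·ln(2.7037) = 0.4973.
n = ((z_{α} + z_β)/C)² + 3.
(1.282 + 1.036) / 0.4973 = 2.318 / 0.4973 = 4.661.
n = 4.661² + 3 = 21.73 + 3 = 24.7.
Round up.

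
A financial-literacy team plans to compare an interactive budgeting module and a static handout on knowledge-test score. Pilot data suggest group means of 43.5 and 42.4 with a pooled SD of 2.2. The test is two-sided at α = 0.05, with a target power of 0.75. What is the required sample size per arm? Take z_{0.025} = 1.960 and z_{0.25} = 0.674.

Cohen's d = |M₁ − M₂| / SD_pooled = |43.5 − 42.4| / 2.2 = 1.1 / 2.2 = 0.500.
For two independent groups with equal n: n = 2·((z_{α/2} + z_β) / d)².
z_{α/2} + z_β = 1.960 + 0.674 = 2.634.
n = 2 × (2.634 / 0.500)² = 2 × 5.268² = 2 × 27.75 = 55.5.
Round up to the next whole participant.

n = 56 per group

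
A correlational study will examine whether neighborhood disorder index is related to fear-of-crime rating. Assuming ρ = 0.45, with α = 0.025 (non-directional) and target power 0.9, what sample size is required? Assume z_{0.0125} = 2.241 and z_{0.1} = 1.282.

Fisher's z: C = ½·ln((1+r)/(1−r)) = ½·ln(2.6364) = 0.4847.
n = ((z_{α/2} + z_β)/C)² + 3.
(2.241 + 1.282) / 0.4847 = 3.523 / 0.4847 = 7.268.
n = 7.268² + 3 = 52.83 + 3 = 55.8.
Round up.

n = 56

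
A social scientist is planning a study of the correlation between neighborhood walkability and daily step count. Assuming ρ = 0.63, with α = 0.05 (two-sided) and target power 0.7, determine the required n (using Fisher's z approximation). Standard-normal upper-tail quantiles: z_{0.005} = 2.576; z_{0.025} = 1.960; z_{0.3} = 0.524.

Fisher's z: C = ½·ln((1+r)/(1−r)) = ½·ln(4.4054) = 0.7414.
n = ((z_{α/2} + z_β)/C)² + 3.
(1.960 + 0.524) / 0.7414 = 2.484 / 0.7414 = 3.350.
n = 3.350² + 3 = 11.23 + 3 = 14.2.
Round up.

n = 15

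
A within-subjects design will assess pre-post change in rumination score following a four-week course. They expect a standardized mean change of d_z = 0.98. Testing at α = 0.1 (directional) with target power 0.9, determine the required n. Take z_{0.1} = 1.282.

n = 7 pairs

For a paired (one-sample on differences) test: n = ((z_{α} + z_β) / d)².
z_{α} + z_β = 1.282 + 1.282 = 2.564.
n = (2.564 / 0.98)² = 2.616² = 6.85.
Round up.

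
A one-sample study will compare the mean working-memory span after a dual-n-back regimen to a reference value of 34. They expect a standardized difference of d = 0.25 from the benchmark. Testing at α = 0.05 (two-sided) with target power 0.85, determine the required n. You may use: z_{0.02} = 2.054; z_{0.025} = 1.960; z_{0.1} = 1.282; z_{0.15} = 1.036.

For a one-sample test: n = ((z_{α/2} + z_β) / d)².
z_{α/2} + z_β = 1.960 + 1.036 = 2.996.
n = (2.996 / 0.25)² = 11.984² = 143.62.
Round up.

n = 144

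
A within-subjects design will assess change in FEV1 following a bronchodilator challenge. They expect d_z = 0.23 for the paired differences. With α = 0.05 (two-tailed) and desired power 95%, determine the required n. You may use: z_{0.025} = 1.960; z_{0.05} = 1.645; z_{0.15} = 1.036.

For a paired (one-sample on differences) test: n = ((z_{α/2} + z_β) / d)².
z_{α/2} + z_β = 1.960 + 1.645 = 3.605.
n = (3.605 / 0.23)² = 15.674² = 245.67.
Round up.

n = 246 pairs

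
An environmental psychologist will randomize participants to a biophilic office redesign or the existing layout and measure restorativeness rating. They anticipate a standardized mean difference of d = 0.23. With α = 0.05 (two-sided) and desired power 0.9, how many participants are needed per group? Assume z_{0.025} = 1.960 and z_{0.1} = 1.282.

For two independent groups with equal n: n = 2·((z_{α/2} + z_β) / d)².
z_{α/2} + z_β = 1.960 + 1.282 = 3.242.
n = 2 × (3.242 / 0.23)² = 2 × 14.096² = 2 × 198.69 = 397.4.
Round up to the next whole participant.

n = 398 per group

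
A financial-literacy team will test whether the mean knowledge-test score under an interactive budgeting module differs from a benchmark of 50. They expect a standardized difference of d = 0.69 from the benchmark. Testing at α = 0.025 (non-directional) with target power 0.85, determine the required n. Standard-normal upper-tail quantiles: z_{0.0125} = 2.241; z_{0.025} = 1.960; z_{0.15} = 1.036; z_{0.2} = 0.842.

For a one-sample test: n = ((z_{α/2} + z_β) / d)².
z_{α/2} + z_β = 2.241 + 1.036 = 3.277.
n = (3.277 / 0.69)² = 4.749² = 22.56.
Round up.

n = 23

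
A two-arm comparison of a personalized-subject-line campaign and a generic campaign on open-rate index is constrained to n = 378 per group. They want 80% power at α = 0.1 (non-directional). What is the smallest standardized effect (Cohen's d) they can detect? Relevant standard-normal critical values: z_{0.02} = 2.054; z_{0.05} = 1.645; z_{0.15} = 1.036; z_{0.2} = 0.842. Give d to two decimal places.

For two independent groups of n = 378 each: d_min = (z_{α/2} + z_β)·√(2/n).
z-sum = 1.645 + 0.842 = 2.487.
d_min = 2.487 × √(2/378) = 2.487 × 0.0727 = 0.181.

d_min ≈ 0.18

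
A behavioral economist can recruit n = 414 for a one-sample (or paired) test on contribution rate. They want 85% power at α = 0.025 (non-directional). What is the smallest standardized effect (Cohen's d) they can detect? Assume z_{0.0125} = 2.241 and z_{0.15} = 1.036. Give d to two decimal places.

d_min ≈ 0.16

For a single sample (or paired design) of n = 414: d_min = (z_{α/2} + z_β)/√n.
z-sum = 2.241 + 1.036 = 3.277.
d_min = 3.277 / √414 = 3.277 / 20.347 = 0.161.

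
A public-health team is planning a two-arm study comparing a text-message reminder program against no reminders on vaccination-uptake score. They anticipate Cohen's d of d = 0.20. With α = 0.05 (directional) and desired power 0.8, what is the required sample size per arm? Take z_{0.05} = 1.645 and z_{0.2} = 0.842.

For two independent groups with equal n: n = 2·((z_{α} + z_β) / d)².
z_{α} + z_β = 1.645 + 0.842 = 2.487.
n = 2 × (2.487 / 0.20)² = 2 × 12.435² = 2 × 154.63 = 309.3.
Round up to the next whole participant.

n = 310 per group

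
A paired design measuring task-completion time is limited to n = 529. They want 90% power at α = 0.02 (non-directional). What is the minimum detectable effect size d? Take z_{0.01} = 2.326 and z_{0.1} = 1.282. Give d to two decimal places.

For a single sample (or paired design) of n = 529: d_min = (z_{α/2} + z_β)/√n.
z-sum = 2.326 + 1.282 = 3.608.
d_min = 3.608 / √529 = 3.608 / 23.000 = 0.157.

d_min ≈ 0.16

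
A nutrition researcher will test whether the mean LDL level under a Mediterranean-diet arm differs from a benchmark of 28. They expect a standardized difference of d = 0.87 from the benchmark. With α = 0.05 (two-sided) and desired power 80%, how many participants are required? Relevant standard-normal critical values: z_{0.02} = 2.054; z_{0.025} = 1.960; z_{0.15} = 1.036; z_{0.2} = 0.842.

For a one-sample test: n = ((z_{α/2} + z_β) / d)².
z_{α/2} + z_β = 1.960 + 0.842 = 2.802.
n = (2.802 / 0.87)² = 3.221² = 10.37.
Round up.

n = 11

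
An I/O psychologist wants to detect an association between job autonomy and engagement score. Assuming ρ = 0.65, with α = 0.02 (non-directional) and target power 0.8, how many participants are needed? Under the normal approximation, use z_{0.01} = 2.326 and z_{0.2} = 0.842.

Fisher's z: C = ½·ln((1+r)/(1−r)) = ½·ln(4.7143) = 0.7753.
n = ((z_{α/2} + z_β)/C)² + 3.
(2.326 + 0.842) / 0.7753 = 3.168 / 0.7753 = 4.086.
n = 4.086² + 3 = 16.70 + 3 = 19.7.
Round up.

n = 20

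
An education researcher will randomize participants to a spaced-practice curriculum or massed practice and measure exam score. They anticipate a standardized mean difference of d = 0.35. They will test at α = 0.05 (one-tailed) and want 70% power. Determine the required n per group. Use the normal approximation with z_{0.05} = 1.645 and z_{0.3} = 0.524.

n = 77 per group

For two independent groups with equal n: n = 2·((z_{α} + z_β) / d)².
z_{α} + z_β = 1.645 + 0.524 = 2.169.
n = 2 × (2.169 / 0.35)² = 2 × 6.197² = 2 × 38.40 = 76.8.
Round up to the next whole participant.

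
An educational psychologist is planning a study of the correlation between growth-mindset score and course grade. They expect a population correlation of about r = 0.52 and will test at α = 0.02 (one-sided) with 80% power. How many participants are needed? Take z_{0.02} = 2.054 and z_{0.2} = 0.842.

Fisher's z: C = ½·ln((1+r)/(1−r)) = ½·ln(3.1667) = 0.5763.
n = ((z_{α} + z_β)/C)² + 3.
(2.054 + 0.842) / 0.5763 = 2.896 / 0.5763 = 5.025.
n = 5.025² + 3 = 25.25 + 3 = 28.3.
Round up.

n = 29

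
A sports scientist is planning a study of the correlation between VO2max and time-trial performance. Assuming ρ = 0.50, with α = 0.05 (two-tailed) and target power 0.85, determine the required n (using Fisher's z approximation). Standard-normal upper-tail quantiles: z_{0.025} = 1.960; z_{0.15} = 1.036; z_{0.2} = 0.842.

Fisher's z: C = ½·ln((1+r)/(1−r)) = ½·ln(3.0000) = 0.5493.
n = ((z_{α/2} + z_β)/C)² + 3.
(1.960 + 1.036) / 0.5493 = 2.996 / 0.5493 = 5.454.
n = 5.454² + 3 = 29.75 + 3 = 32.7.
Round up.

n = 33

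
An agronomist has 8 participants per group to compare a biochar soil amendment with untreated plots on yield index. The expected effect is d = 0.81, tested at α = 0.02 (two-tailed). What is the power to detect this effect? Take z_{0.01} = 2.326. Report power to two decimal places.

For two equal groups, power = Φ(d·√(n/2) − z_{α/2}).
d·√(n/2) = 0.81 × √(8/2) = 0.81 × 2.000 = 1.620.
z_β = 1.620 − 2.326 = -0.706.
Power = Φ(-0.706) = 0.240.

power ≈ 0.24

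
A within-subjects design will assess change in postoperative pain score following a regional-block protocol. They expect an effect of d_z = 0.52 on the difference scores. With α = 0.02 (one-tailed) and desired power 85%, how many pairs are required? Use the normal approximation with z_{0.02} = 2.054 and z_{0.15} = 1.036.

For a paired (one-sample on differences) test: n = ((z_{α} + z_β) / d)².
z_{α} + z_β = 2.054 + 1.036 = 3.090.
n = (3.090 / 0.52)² = 5.942² = 35.31.
Round up.

n = 36 pairs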